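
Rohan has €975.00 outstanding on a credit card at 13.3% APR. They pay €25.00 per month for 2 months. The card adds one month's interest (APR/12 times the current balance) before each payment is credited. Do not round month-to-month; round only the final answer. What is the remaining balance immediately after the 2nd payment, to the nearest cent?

Monthly rate r = 13.3%/12 = 1.10833% = 0.0110833.
Each month: B ← B·(1+r) − €25.00.
Month 1: interest €10.81; balance after payment €960.81.
Month 2: interest €10.65; balance after payment €946.46.

€946.46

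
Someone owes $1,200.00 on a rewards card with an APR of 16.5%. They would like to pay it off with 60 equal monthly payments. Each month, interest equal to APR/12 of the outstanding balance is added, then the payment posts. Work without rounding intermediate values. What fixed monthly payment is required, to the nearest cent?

$29.50

Monthly rate r = 16.5%/12 = 1.375% = 0.01375.
Level-payment amortization: P = B₀·r / (1 − (1+r)^(−n)) = 1200.00·0.01375 / (1 − 1.01375^(−60)).
Denominator 1 − (1+r)^(−60) = 0.559295011.
P = 16.5 / 0.559295011 ≈ 29.50.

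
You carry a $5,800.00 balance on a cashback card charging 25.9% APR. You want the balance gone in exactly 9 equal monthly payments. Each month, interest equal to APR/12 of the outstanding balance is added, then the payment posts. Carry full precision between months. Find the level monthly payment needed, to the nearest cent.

Monthly rate r = 25.9%/12 = 2.15833% = 0.0215833.
Level-payment amortization: P = B₀·r / (1 − (1+r)^(−n)) = 5800.00·0.0215833 / (1 − 1.02158^(−9)).
Denominator 1 − (1+r)^(−9) = 0.17484448.
P = 125.183 / 0.17484448 ≈ 715.97.

$715.97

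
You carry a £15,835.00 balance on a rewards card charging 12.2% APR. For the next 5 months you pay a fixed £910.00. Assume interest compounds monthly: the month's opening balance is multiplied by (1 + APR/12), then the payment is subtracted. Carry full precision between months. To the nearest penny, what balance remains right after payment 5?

£12,013.02

Monthly rate r = 12.2%/12 = 1.01667% = 0.0101667.
Each month: B ← B·(1+r) − £910.00.
Month 1: interest £160.99; balance after payment £15,085.99.
Month 2: interest £153.37; balance after payment £14,329.36.
Month 3: interest £145.68; balance after payment £13,565.05.
Month 4: interest £137.91; balance after payment £12,792.96.
Month 5: interest £130.06; balance after payment £12,013.02.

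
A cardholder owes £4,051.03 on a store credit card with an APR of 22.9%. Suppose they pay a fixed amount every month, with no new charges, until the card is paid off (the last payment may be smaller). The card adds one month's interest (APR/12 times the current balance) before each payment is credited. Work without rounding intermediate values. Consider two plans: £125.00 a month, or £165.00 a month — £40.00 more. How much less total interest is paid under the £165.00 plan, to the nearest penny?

Monthly rate r = 22.9%/12 = 1.90833% = 0.0190833.
At £125.00/mo: n = ⌈−ln(1 − rB₀/P)/ln(1+r)⌉ = 51 payments (last £121.41); total interest = total paid − £4,051.03 = £2,320.38.
At £165.00/mo: 34 payments (last £72.73); total interest £1,466.70.
Interest saved = £2,320.38 − £1,466.70 = £853.68.

£853.68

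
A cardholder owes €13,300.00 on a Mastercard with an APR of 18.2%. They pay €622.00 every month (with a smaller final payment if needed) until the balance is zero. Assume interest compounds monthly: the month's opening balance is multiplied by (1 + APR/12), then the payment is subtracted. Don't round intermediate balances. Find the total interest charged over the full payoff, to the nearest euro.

Monthly rate r = 18.2%/12 = 1.51667% = 0.0151667.
Payoff takes n = ⌈−ln(1 − rB₀/P)/ln(1+r)⌉ = ⌈26.042⌉ = 27 payments; the last is €26.56.
Total paid = 26·€622.00 + €26.56 = €16,198.56.
Total interest = total paid − principal = €16,198.56 − €13,300.00 = €2,898.56.

€2,899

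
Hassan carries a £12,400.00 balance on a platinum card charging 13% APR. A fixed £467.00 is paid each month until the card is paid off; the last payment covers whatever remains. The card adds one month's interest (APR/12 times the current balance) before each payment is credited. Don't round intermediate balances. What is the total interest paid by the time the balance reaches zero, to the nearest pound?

Monthly rate r = 13%/12 = 1.08333% = 0.0108333.
Payoff takes n = ⌈−ln(1 − rB₀/P)/ln(1+r)⌉ = ⌈31.479⌉ = 32 payments; the last is £224.31.
Total paid = 31·£467.00 + £224.31 = £14,701.31.
Total interest = total paid − principal = £14,701.31 − £12,400.00 = £2,301.31.

£2,301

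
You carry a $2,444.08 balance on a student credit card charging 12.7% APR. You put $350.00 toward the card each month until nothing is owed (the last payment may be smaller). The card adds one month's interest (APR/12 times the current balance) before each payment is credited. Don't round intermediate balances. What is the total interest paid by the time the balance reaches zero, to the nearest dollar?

$109

Monthly rate r = 12.7%/12 = 1.05833% = 0.0105833.
Payoff takes n = ⌈−ln(1 − rB₀/P)/ln(1+r)⌉ = ⌈7.293⌉ = 8 payments; the last is $102.90.
Total paid = 7·$350.00 + $102.90 = $2,552.90.
Total interest = total paid − principal = $2,552.90 − $2,444.08 = $108.82.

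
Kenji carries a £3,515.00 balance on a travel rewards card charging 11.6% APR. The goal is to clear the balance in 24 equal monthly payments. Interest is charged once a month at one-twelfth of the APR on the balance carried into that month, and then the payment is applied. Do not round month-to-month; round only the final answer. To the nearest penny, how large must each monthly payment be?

Monthly rate r = 11.6%/12 = 0.966667% = 0.00966667.
Level-payment amortization: P = B₀·r / (1 − (1+r)^(−n)) = 3515.00·0.00966667 / (1 − 1.00967^(−24)).
Denominator 1 − (1+r)^(−24) = 0.206169916.
P = 33.9783 / 0.206169916 ≈ 164.81.

£164.81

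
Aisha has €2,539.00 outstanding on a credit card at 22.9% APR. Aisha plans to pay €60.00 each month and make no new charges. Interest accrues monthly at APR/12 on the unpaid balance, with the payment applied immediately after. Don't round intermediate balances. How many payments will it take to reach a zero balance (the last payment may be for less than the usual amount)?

88 months

Monthly rate r = 22.9%/12 = 1.90833% = 0.0190833.
Recurrence: B ← B·(1+r) − €60.00.
Month 1: interest €48.45; balance after payment €2,527.45.
Month 2: interest €48.23; balance after payment €2,515.68.
Closed form: n = −ln(1 − rB₀/P)/ln(1+r) = −ln(0.19246)/ln(1.01908) ≈ 87.173, so the balance reaches zero during payment 88.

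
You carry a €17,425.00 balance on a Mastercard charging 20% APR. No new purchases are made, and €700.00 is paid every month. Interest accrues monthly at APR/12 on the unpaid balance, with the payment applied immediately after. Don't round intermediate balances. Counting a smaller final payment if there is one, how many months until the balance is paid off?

Monthly rate r = 20%/12 = 1.66667% = 0.0166667.
Recurrence: B ← B·(1+r) − €700.00.
Month 1: interest €290.42; balance after payment €17,015.42.
Month 2: interest €283.59; balance after payment €16,599.01.
Closed form: n = −ln(1 − rB₀/P)/ln(1+r) = −ln(0.58512)/ln(1.01667) ≈ 32.424, so the balance reaches zero during payment 33.

33 payments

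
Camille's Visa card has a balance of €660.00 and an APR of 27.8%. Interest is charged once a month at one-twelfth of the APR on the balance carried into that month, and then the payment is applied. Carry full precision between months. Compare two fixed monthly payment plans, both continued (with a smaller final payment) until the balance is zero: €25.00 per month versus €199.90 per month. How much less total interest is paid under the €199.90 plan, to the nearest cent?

Monthly rate r = 27.8%/12 = 2.31667% = 0.0231667.
At €25.00/mo: n = ⌈−ln(1 − rB₀/P)/ln(1+r)⌉ = 42 payments (last €7.40); total interest = total paid − €660.00 = €372.40.
At €199.90/mo: 4 payments (last €95.40); total interest €35.10.
Interest saved = €372.40 − €35.10 = €337.30.

€337.30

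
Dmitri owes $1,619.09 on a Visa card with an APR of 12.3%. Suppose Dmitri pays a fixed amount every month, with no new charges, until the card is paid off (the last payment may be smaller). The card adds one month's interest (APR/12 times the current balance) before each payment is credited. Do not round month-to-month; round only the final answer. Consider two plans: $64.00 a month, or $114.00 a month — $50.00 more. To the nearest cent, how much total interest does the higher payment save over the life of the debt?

$125.01

Monthly rate r = 12.3%/12 = 1.025% = 0.01025.
At $64.00/mo: n = ⌈−ln(1 − rB₀/P)/ln(1+r)⌉ = 30 payments (last $27.90); total interest = total paid − $1,619.09 = $264.81.
At $114.00/mo: 16 payments (last $48.89); total interest $139.80.
Interest saved = $264.81 − $139.80 = $125.01.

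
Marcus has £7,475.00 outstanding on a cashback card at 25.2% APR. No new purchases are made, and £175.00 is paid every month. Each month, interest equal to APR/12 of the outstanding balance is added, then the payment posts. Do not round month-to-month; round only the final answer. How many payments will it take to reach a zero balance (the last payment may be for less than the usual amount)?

Monthly rate r = 25.2%/12 = 2.1% = 0.021.
Recurrence: B ← B·(1+r) − £175.00.
Month 1: interest £156.97; balance after payment £7,456.98.
Month 2: interest £156.60; balance after payment £7,438.57.
Closed form: n = −ln(1 − rB₀/P)/ln(1+r) = −ln(0.103)/ln(1.021) ≈ 109.372, so the balance reaches zero during payment 110.

110 payments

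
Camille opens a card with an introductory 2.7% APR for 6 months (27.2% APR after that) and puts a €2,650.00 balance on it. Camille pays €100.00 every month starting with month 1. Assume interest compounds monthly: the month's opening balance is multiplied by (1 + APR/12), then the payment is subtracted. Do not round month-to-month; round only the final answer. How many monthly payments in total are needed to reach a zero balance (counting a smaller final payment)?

35 months

Promo months 1–6 at r₀ = 2.7%/12 = 0.00225; months 7+ at r₁ = 27.2%/12 = 0.0226667.
After month 6: iterate B ← B·(1+r₀) − €100.00 for 6 months → €2,082.59.
Then at r₁ with €100.00/mo: n₂ = −ln(1 − r₁·B/P)/ln(1+r₁) ≈ 28.50 → 29 more payments.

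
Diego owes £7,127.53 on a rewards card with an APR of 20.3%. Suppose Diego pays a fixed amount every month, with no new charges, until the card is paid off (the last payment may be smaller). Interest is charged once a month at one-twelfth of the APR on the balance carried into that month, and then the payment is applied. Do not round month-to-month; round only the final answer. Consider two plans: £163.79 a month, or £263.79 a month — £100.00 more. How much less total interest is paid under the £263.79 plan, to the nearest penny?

£3,404.05

Monthly rate r = 20.3%/12 = 1.69167% = 0.0169167.
At £163.79/mo: n = ⌈−ln(1 − rB₀/P)/ln(1+r)⌉ = 80 payments (last £70.02); total interest = total paid − £7,127.53 = £5,881.90.
At £263.79/mo: 37 payments (last £108.94); total interest £2,477.85.
Interest saved = £5,881.90 − £2,477.85 = £3,404.05.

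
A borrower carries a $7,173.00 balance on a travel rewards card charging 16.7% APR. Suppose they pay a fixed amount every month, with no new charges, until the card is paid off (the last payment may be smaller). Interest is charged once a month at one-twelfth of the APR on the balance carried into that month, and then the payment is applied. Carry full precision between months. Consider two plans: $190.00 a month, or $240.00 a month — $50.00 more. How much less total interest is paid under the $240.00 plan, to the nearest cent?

Monthly rate r = 16.7%/12 = 1.39167% = 0.0139167.
At $190.00/mo: n = ⌈−ln(1 − rB₀/P)/ln(1+r)⌉ = 54 payments (last $175.58); total interest = total paid − $7,173.00 = $3,072.58.
At $240.00/mo: 39 payments (last $218.15); total interest $2,165.15.
Interest saved = $3,072.58 − $2,165.15 = $907.43.

$907.43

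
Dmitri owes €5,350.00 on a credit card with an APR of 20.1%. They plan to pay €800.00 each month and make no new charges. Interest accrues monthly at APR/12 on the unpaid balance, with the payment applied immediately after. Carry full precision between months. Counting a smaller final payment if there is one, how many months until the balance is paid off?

8 payments

Monthly rate r = 20.1%/12 = 1.675% = 0.01675.
Recurrence: B ← B·(1+r) − €800.00.
Month 1: interest €89.61; balance after payment €4,639.61.
Month 2: interest €77.71; balance after payment €3,917.33.
Closed form: n = −ln(1 − rB₀/P)/ln(1+r) = −ln(0.88798)/ln(1.01675) ≈ 7.152, so the balance reaches zero during payment 8.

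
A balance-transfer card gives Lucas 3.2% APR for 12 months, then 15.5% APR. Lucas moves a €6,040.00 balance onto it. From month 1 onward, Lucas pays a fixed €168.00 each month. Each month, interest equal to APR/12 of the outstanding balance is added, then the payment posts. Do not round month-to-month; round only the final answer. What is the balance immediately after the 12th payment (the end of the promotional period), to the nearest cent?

Promo months 1–12 at r₀ = 3.2%/12 = 0.00266667; months 13+ at r₁ = 15.5%/12 = 0.0129167.
After month 12: iterate B ← B·(1+r₀) − €168.00 for 12 months → €4,190.31.

€4,190.31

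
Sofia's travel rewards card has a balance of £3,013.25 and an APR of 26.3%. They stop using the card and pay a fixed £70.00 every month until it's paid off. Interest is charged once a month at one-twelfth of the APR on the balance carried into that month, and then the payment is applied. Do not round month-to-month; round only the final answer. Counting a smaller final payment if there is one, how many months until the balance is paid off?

Monthly rate r = 26.3%/12 = 2.19167% = 0.0219167.
Recurrence: B ← B·(1+r) − £70.00.
Month 1: interest £66.04; balance after payment £3,009.29.
Month 2: interest £65.95; balance after payment £3,005.24.
Closed form: n = −ln(1 − rB₀/P)/ln(1+r) = −ln(0.056566)/ln(1.02192) ≈ 132.489, so the balance reaches zero during payment 133.

133 months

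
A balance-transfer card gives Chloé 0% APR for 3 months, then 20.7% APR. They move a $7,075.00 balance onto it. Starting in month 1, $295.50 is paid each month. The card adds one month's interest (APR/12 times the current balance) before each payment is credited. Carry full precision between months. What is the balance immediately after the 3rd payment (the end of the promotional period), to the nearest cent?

Promo months 1–3 at r₀ = 0%/12 = 0; months 4+ at r₁ = 20.7%/12 = 0.01725.
After month 3 (no interest yet): B = $7,075.00 − 3·$295.50 = $6,188.50.

$6,188.50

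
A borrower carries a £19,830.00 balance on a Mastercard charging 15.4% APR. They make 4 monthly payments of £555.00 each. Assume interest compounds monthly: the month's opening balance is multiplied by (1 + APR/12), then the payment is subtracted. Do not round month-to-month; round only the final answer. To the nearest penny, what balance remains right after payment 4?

Monthly rate r = 15.4%/12 = 1.28333% = 0.0128333.
Each month: B ← B·(1+r) − £555.00.
Month 1: interest £254.49; balance after payment £19,529.49.
Month 2: interest £250.63; balance after payment £19,225.11.
Month 3: interest £246.72; balance after payment £18,916.84.
Month 4: interest £242.77; balance after payment £18,604.60.

£18,604.60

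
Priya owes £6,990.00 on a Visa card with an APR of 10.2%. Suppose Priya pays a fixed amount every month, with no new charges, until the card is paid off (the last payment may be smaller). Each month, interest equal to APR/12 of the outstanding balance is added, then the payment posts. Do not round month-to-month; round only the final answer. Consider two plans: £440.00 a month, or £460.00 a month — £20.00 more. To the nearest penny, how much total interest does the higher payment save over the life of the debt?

Monthly rate r = 10.2%/12 = 0.85% = 0.0085.
At £440.00/mo: n = ⌈−ln(1 − rB₀/P)/ln(1+r)⌉ = 18 payments (last £61.35); total interest = total paid − £6,990.00 = £551.35.
At £460.00/mo: 17 payments (last £156.70); total interest £526.70.
Interest saved = £551.35 − £526.70 = £24.65.

£24.65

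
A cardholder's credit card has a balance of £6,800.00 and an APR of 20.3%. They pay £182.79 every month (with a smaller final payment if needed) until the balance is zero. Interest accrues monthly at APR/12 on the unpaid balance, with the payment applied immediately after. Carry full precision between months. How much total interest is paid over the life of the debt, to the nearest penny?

£4,014.02

Monthly rate r = 20.3%/12 = 1.69167% = 0.0169167.
Payoff takes n = ⌈−ln(1 − rB₀/P)/ln(1+r)⌉ = ⌈59.160⌉ = 60 payments; the last is £29.41.
Total paid = 59·£182.79 + £29.41 = £10,814.02.
Total interest = total paid − principal = £10,814.02 − £6,800.00 = £4,014.02.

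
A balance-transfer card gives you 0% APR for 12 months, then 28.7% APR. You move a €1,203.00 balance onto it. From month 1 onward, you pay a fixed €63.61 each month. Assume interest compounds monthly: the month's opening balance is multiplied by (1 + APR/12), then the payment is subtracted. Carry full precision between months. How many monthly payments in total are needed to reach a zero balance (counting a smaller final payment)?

Promo months 1–12 at r₀ = 0%/12 = 0; months 13+ at r₁ = 28.7%/12 = 0.0239167.
After month 12 (no interest yet): B = €1,203.00 − 12·€63.61 = €439.68.
Then at r₁ with €63.61/mo: n₂ = −ln(1 − r₁·B/P)/ln(1+r₁) ≈ 7.65 → 8 more payments.

20 months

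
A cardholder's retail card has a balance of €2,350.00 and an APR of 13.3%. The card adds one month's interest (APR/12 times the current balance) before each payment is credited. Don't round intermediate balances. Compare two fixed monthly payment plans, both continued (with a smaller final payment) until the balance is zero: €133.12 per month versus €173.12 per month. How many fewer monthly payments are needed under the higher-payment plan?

5 fewer payments

Monthly rate r = 13.3%/12 = 1.10833% = 0.0110833.
At €133.12/mo: n = ⌈−ln(1 − rB₀/P)/ln(1+r)⌉ = 20 payments (last €100.43); total interest = total paid − €2,350.00 = €279.71.
At €173.12/mo: 15 payments (last €137.35); total interest €211.03.
Payments saved = 20 − 15 = 5.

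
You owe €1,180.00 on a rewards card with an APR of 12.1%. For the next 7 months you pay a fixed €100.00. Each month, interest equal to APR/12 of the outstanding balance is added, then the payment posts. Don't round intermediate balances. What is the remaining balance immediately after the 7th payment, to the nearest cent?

€544.32

Monthly rate r = 12.1%/12 = 1.00833% = 0.0100833.
Each month: B ← B·(1+r) − €100.00.
Month 1: interest €11.90; balance after payment €1,091.90.
Month 2: interest €11.01; balance after payment €1,002.91.
Month 3: interest €10.11; balance after payment €913.02.
Month 4: interest €9.21; balance after payment €822.23.
Month 5: interest €8.29; balance after payment €730.52.
Month 6: interest €7.37; balance after payment €637.88.
Month 7: interest €6.43; balance after payment €544.32.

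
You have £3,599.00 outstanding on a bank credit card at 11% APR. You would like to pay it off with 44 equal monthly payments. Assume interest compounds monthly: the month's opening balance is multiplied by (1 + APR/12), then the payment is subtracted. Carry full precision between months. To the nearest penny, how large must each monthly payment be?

Monthly rate r = 11%/12 = 0.916667% = 0.00916667.
Level-payment amortization: P = B₀·r / (1 − (1+r)^(−n)) = 3599.00·0.00916667 / (1 − 1.00917^(−44)).
Denominator 1 − (1+r)^(−44) = 0.330681964.
P = 32.9908 / 0.330681964 ≈ 99.77.

£99.77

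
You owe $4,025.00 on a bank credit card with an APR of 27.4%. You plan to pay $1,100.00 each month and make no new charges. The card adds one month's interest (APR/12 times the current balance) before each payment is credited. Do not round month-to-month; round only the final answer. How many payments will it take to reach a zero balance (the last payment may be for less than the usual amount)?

Monthly rate r = 27.4%/12 = 2.28333% = 0.0228333.
Recurrence: B ← B·(1+r) − $1,100.00.
Month 1: interest $91.90; balance after payment $3,016.90.
Month 2: interest $68.89; balance after payment $1,985.79.
Month 3: interest $45.34; balance after payment $931.13.
Month 4: interest $21.26; balance after payment $0.00.

4 payments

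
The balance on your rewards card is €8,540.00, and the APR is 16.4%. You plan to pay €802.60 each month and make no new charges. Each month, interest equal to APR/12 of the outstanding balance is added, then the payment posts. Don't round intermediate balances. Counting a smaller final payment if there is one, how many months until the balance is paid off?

Monthly rate r = 16.4%/12 = 1.36667% = 0.0136667.
Recurrence: B ← B·(1+r) − €802.60.
Month 1: interest €116.71; balance after payment €7,854.11.
Month 2: interest €107.34; balance after payment €7,158.85.
Closed form: n = −ln(1 − rB₀/P)/ln(1+r) = −ln(0.85458)/ln(1.01367) ≈ 11.577, so the balance reaches zero during payment 12.

12 payments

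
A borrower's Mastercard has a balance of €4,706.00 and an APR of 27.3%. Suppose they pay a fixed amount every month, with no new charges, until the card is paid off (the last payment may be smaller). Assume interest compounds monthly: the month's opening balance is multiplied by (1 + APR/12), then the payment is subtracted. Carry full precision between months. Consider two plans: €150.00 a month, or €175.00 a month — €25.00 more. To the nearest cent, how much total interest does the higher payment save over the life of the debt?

Monthly rate r = 27.3%/12 = 2.275% = 0.02275.
At €150.00/mo: n = ⌈−ln(1 − rB₀/P)/ln(1+r)⌉ = 56 payments (last €91.34); total interest = total paid − €4,706.00 = €3,635.34.
At €175.00/mo: 43 payments (last €10.93); total interest €2,654.93.
Interest saved = €3,635.34 − €2,654.93 = €980.41.

€980.41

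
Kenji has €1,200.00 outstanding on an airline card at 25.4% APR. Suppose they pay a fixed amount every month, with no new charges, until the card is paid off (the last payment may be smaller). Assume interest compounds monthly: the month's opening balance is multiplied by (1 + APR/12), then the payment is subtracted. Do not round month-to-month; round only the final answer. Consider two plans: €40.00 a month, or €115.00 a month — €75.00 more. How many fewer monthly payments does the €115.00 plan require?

Monthly rate r = 25.4%/12 = 2.11667% = 0.0211667.
At €40.00/mo: n = ⌈−ln(1 − rB₀/P)/ln(1+r)⌉ = 49 payments (last €4.74); total interest = total paid − €1,200.00 = €724.74.
At €115.00/mo: 12 payments (last €105.36); total interest €170.36.
Payments saved = 49 − 12 = 37.

37 fewer payments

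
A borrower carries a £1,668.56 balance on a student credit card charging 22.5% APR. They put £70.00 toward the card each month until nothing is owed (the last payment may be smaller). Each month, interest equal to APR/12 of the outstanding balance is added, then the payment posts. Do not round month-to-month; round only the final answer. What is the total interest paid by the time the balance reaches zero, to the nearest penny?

Monthly rate r = 22.5%/12 = 1.875% = 0.01875.
Payoff takes n = ⌈−ln(1 − rB₀/P)/ln(1+r)⌉ = ⌈31.884⌉ = 32 payments; the last is £61.91.
Total paid = 31·£70.00 + £61.91 = £2,231.91.
Total interest = total paid − principal = £2,231.91 − £1,668.56 = £563.35.

£563.35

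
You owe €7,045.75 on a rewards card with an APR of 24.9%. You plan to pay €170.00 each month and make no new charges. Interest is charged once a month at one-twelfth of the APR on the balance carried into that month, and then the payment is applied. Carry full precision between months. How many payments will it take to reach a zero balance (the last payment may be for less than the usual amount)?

96 months

Monthly rate r = 24.9%/12 = 2.075% = 0.02075.
Recurrence: B ← B·(1+r) − €170.00.
Month 1: interest €146.20; balance after payment €7,021.95.
Month 2: interest €145.71; balance after payment €6,997.65.
Closed form: n = −ln(1 − rB₀/P)/ln(1+r) = −ln(0.14)/ln(1.02075) ≈ 95.731, so the balance reaches zero during payment 96.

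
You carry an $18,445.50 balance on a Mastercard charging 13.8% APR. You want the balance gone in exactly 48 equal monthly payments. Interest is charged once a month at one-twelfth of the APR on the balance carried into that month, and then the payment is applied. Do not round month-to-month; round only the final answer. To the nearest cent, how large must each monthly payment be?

Monthly rate r = 13.8%/12 = 1.15% = 0.0115.
Level-payment amortization: P = B₀·r / (1 − (1+r)^(−n)) = 18445.50·0.0115 / (1 − 1.0115^(−48)).
Denominator 1 − (1+r)^(−48) = 0.422386388.
P = 212.123 / 0.422386388 ≈ 502.20.

$502.20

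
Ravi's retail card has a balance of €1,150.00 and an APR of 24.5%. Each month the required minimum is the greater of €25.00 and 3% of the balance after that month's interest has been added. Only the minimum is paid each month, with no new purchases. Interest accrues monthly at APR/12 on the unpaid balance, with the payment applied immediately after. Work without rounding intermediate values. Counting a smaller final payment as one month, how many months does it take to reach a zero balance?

88 months

Monthly rate r = 24.5%/12 = 2.04167% = 0.0204167.
While 3% of the post-interest balance exceeds €25.00, each month B ← (B·(1+r))·(1 − 0.03), i.e. B shrinks by the factor (1+r)·0.97 = 0.9898.
This holds for months 1–34. Entering month 35 the balance is €811.66; 3% of the post-interest balance is now below €25.00, so the flat €25.00 minimum applies from here.
From month 35 a fixed €25.00 at rate r clears €811.66 in 54 more payments. Total: 34 + 54 = 88 months.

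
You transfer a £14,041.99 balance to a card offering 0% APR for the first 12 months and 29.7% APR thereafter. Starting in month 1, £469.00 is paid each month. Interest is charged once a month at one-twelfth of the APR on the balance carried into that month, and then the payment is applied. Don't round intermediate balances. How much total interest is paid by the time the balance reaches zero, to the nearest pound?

£2,847

Promo months 1–12 at r₀ = 0%/12 = 0; months 13+ at r₁ = 29.7%/12 = 0.02475.
After month 12 (no interest yet): B = £14,041.99 − 12·£469.00 = £8,413.99.
Then at r₁ with £469.00/mo: n₂ = −ln(1 − r₁·B/P)/ln(1+r₁) ≈ 24.01 → 25 more payments.
Total paid = 36·£469.00 + £5.01 = £16,889.01; interest = £16,889.01 − £14,041.99 = £2,847.02.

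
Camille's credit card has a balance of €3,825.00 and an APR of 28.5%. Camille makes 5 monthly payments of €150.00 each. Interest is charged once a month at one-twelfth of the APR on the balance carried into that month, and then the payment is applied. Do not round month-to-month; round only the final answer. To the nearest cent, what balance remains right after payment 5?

Monthly rate r = 28.5%/12 = 2.375% = 0.02375.
Each month: B ← B·(1+r) − €150.00.
Month 1: interest €90.84; balance after payment €3,765.84.
Month 2: interest €89.44; balance after payment €3,705.28.
Month 3: interest €88.00; balance after payment €3,643.28.
Month 4: interest €86.53; balance after payment €3,579.81.
Month 5: interest €85.02; balance after payment €3,514.83.

€3,514.83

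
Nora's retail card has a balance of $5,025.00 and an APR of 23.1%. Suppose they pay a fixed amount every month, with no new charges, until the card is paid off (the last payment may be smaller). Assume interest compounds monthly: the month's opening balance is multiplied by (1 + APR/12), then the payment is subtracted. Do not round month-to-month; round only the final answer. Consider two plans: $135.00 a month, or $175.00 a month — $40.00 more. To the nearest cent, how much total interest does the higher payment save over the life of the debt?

$1,540.48

Monthly rate r = 23.1%/12 = 1.925% = 0.01925.
At $135.00/mo: n = ⌈−ln(1 − rB₀/P)/ln(1+r)⌉ = 67 payments (last $15.82); total interest = total paid − $5,025.00 = $3,900.82.
At $175.00/mo: 43 payments (last $35.34); total interest $2,360.34.
Interest saved = $3,900.82 − $2,360.34 = $1,540.48.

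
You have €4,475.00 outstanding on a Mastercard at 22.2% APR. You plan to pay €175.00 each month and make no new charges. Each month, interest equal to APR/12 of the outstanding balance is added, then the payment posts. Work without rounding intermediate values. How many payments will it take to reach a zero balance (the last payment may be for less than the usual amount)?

Monthly rate r = 22.2%/12 = 1.85% = 0.0185.
Recurrence: B ← B·(1+r) − €175.00.
Month 1: interest €82.79; balance after payment €4,382.79.
Month 2: interest €81.08; balance after payment €4,288.87.
Closed form: n = −ln(1 − rB₀/P)/ln(1+r) = −ln(0.52693)/ln(1.0185) ≈ 34.951, so the balance reaches zero during payment 35.

35 payments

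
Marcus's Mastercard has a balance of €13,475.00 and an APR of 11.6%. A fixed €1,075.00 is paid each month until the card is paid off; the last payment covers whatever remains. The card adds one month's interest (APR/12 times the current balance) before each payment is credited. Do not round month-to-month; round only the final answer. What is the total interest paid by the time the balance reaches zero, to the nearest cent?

€959.55

Monthly rate r = 11.6%/12 = 0.966667% = 0.00966667.
Payoff takes n = ⌈−ln(1 − rB₀/P)/ln(1+r)⌉ = ⌈13.426⌉ = 14 payments; the last is €459.55.
Total paid = 13·€1,075.00 + €459.55 = €14,434.55.
Total interest = total paid − principal = €14,434.55 − €13,475.00 = €959.55.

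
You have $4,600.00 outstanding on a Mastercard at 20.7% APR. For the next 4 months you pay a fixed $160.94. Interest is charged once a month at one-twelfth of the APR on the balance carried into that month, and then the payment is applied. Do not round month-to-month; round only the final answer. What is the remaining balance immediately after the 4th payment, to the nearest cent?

Monthly rate r = 20.7%/12 = 1.725% = 0.01725.
Each month: B ← B·(1+r) − $160.94.
Month 1: interest $79.35; balance after payment $4,518.41.
Month 2: interest $77.94; balance after payment $4,435.41.
Month 3: interest $76.51; balance after payment $4,350.98.
Month 4: interest $75.05; balance after payment $4,265.10.

$4,265.10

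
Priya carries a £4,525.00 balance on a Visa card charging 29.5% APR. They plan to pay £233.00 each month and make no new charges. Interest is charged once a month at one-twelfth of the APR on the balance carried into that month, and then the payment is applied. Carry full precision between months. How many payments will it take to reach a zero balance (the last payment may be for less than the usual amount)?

Monthly rate r = 29.5%/12 = 2.45833% = 0.0245833.
Recurrence: B ← B·(1+r) − £233.00.
Month 1: interest £111.24; balance after payment £4,403.24.
Month 2: interest £108.25; balance after payment £4,278.49.
Closed form: n = −ln(1 − rB₀/P)/ln(1+r) = −ln(0.52258)/ln(1.02458) ≈ 26.722, so the balance reaches zero during payment 27.

27 months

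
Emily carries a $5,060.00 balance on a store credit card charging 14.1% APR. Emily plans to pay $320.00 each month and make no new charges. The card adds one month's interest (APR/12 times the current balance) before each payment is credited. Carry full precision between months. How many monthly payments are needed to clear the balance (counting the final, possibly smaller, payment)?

Monthly rate r = 14.1%/12 = 1.175% = 0.01175.
Recurrence: B ← B·(1+r) − $320.00.
Month 1: interest $59.45; balance after payment $4,799.45.
Month 2: interest $56.39; balance after payment $4,535.85.
Closed form: n = −ln(1 − rB₀/P)/ln(1+r) = −ln(0.8142)/ln(1.01175) ≈ 17.596, so the balance reaches zero during payment 18.

18 payments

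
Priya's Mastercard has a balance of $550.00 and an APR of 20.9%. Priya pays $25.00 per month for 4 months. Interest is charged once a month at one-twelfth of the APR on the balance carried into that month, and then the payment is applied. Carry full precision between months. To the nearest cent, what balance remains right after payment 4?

$486.69

Monthly rate r = 20.9%/12 = 1.74167% = 0.0174167.
Each month: B ← B·(1+r) − $25.00.
Month 1: interest $9.58; balance after payment $534.58.
Month 2: interest $9.31; balance after payment $518.89.
Month 3: interest $9.04; balance after payment $502.93.
Month 4: interest $8.76; balance after payment $486.69.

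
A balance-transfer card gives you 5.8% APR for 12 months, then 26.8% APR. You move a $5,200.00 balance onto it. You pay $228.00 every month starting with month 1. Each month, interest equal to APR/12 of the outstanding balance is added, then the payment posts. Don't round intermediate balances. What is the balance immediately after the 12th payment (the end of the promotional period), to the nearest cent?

Promo months 1–12 at r₀ = 5.8%/12 = 0.00483333; months 13+ at r₁ = 26.8%/12 = 0.0223333.
After month 12: iterate B ← B·(1+r₀) − $228.00 for 12 months → $2,699.83.

$2,699.83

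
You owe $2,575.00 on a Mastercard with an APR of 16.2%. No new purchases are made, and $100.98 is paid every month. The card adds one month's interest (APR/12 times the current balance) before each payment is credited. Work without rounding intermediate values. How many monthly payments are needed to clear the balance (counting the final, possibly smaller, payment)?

32 months

Monthly rate r = 16.2%/12 = 1.35% = 0.0135.
Recurrence: B ← B·(1+r) − $100.98.
Month 1: interest $34.76; balance after payment $2,508.78.
Month 2: interest $33.87; balance after payment $2,441.67.
Closed form: n = −ln(1 − rB₀/P)/ln(1+r) = −ln(0.65575)/ln(1.0135) ≈ 31.468, so the balance reaches zero during payment 32.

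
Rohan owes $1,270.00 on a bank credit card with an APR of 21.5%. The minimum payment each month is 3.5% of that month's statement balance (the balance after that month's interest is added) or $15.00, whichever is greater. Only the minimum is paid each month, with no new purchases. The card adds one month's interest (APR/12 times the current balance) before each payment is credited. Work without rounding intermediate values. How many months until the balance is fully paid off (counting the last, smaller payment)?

Monthly rate r = 21.5%/12 = 1.79167% = 0.0179167.
While 3.5% of the post-interest balance exceeds $15.00, each month B ← (B·(1+r))·(1 − 0.035), i.e. B shrinks by the factor (1+r)·0.965 = 0.98229.
This holds for months 1–62. Entering month 63 the balance is $419.43; 3.5% of the post-interest balance is now below $15.00, so the flat $15.00 minimum applies from here.
From month 63 a fixed $15.00 at rate r clears $419.43 in 40 more payments. Total: 62 + 40 = 102 months.

102 months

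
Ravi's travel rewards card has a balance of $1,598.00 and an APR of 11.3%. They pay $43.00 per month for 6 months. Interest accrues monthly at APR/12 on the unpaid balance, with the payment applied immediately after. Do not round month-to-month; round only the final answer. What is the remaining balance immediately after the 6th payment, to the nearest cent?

Monthly rate r = 11.3%/12 = 0.941667% = 0.00941667.
Each month: B ← B·(1+r) − $43.00.
Month 1: interest $15.05; balance after payment $1,570.05.
Month 2: interest $14.78; balance after payment $1,541.83.
Month 3: interest $14.52; balance after payment $1,513.35.
Month 4: interest $14.25; balance after payment $1,484.60.
Month 5: interest $13.98; balance after payment $1,455.58.
Month 6: interest $13.71; balance after payment $1,426.29.

$1,426.29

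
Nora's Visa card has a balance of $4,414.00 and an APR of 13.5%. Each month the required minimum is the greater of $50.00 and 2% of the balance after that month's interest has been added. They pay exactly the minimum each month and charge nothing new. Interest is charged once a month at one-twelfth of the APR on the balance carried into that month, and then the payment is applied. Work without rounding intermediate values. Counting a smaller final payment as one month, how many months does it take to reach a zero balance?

137 months

Monthly rate r = 13.5%/12 = 1.125% = 0.01125.
While 2% of the post-interest balance exceeds $50.00, each month B ← (B·(1+r))·(1 − 0.02), i.e. B shrinks by the factor (1+r)·0.98 = 0.99102.
This holds for months 1–65. Entering month 66 the balance is $2,456.59; 2% of the post-interest balance is now below $50.00, so the flat $50.00 minimum applies from here.
From month 66 a fixed $50.00 at rate r clears $2,456.59 in 72 more payments. Total: 65 + 72 = 137 months.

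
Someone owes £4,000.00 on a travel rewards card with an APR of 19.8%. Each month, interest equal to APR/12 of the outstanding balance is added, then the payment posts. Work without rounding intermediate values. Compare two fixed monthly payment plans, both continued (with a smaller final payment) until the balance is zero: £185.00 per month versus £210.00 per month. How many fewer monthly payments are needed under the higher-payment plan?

Monthly rate r = 19.8%/12 = 1.65% = 0.0165.
At £185.00/mo: n = ⌈−ln(1 − rB₀/P)/ln(1+r)⌉ = 27 payments (last £177.91); total interest = total paid − £4,000.00 = £987.91.
At £210.00/mo: 24 payments (last £11.52); total interest £841.52.
Payments saved = 27 − 24 = 3.

3 fewer payments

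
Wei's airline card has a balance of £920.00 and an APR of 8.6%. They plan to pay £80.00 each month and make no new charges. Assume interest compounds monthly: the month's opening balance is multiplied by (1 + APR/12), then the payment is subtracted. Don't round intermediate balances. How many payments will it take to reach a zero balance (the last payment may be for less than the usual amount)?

13 months

Monthly rate r = 8.6%/12 = 0.716667% = 0.00716667.
Recurrence: B ← B·(1+r) − £80.00.
Month 1: interest £6.59; balance after payment £846.59.
Month 2: interest £6.07; balance after payment £772.66.
Closed form: n = −ln(1 − rB₀/P)/ln(1+r) = −ln(0.91758)/ln(1.00717) ≈ 12.045, so the balance reaches zero during payment 13.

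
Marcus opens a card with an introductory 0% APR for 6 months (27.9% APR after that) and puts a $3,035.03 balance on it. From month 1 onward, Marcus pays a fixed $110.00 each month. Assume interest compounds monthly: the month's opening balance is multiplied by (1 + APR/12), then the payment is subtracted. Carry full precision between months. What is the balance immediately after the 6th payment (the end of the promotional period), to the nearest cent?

$2,375.03

Promo months 1–6 at r₀ = 0%/12 = 0; months 7+ at r₁ = 27.9%/12 = 0.02325.
After month 6 (no interest yet): B = $3,035.03 − 6·$110.00 = $2,375.03.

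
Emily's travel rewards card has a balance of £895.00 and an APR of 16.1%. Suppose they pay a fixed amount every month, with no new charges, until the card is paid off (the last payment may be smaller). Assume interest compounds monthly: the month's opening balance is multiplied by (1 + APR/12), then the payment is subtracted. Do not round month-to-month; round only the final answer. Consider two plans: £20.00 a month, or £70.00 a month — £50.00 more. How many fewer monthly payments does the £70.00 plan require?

Monthly rate r = 16.1%/12 = 1.34167% = 0.0134167.
At £20.00/mo: n = ⌈−ln(1 − rB₀/P)/ln(1+r)⌉ = 69 payments (last £16.55); total interest = total paid − £895.00 = £481.55.
At £70.00/mo: 15 payments (last £8.48); total interest £93.48.
Payments saved = 69 − 15 = 54.

54 fewer payments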